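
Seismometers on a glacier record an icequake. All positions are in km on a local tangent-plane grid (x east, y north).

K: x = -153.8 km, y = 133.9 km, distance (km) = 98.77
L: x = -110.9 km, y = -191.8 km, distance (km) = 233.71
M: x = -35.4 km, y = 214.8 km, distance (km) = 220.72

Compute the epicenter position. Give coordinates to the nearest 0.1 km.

-164.4 km east, 35.7 km north

Circle about each station: (x + 153.8)² + (y − 133.9)² = 98.77²; (x + 110.9)² + (y + 191.8)² = 233.71²; (x + 35.4)² + (y − 214.8)² = 220.72².
Subtracting the K equation from the L and M equations removes the quadratic terms:
85.8 x − 651.4 y = -37362.45
236.8 x + 161.8 y = -33153.26
Solving the 2×2 system: x ≈ -164.4, y ≈ 35.7 km.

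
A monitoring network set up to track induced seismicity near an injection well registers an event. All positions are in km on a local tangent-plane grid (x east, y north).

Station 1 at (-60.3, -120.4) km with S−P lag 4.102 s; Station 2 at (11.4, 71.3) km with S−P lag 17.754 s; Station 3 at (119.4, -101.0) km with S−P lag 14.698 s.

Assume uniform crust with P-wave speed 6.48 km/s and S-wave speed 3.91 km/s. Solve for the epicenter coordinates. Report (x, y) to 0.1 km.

Distance from S−P lag: d = Δt · v_P v_S / (v_P − v_S) = Δt · (6.48·3.91)/(6.48−3.91) ≈ 9.8587·Δt.
So d_Station 1 = 40.44, d_Station 2 = 175.03, d_Station 3 = 144.90 km.
Circle about each station: (x + 60.3)² + (y + 120.4)² = 40.44²; (x − 11.4)² + (y − 71.3)² = 175.03²; (x − 119.4)² + (y + 101.0)² = 144.90².
Subtracting pairs of circle equations eliminates x²+y² and gives linear equations (the radical axes):
143.4 x + 383.4 y = -41918.71
359.4 x + 38.8 y = -13035.51
Solving the 2×2 system: x ≈ -25.5, y ≈ -99.8 km.

(-25.5, -99.8)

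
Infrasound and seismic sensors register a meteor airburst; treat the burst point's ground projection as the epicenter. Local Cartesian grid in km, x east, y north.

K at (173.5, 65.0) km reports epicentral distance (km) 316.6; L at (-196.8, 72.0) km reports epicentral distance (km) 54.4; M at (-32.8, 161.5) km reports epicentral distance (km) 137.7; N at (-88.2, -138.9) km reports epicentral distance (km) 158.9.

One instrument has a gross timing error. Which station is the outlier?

N

Solve using three stations at a time. Using K, L, M (subtract circle equations pairwise → linear system) gives (x, y) ≈ (-142.8, 78.7).
Distances from that point to each station vs reported:
  K: calculated 316.6 vs reported 316.6 → residual 0.0 km
  L: calculated 54.4 vs reported 54.4 → residual 0.0 km
  M: calculated 137.7 vs reported 137.7 → residual 0.0 km
  N: calculated 224.3 vs reported 158.9 → residual 65.4 km
K, L, M are mutually consistent (residuals ≈ 0); N is off by 65.4 km.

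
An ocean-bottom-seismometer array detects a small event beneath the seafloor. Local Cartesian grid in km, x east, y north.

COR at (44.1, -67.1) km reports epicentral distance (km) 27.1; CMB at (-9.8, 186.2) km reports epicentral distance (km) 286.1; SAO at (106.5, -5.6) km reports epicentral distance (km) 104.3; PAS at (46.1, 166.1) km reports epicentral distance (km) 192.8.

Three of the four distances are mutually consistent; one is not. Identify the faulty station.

PAS

Solve using three stations at a time. Using COR, CMB, SAO (subtract circle equations pairwise → linear system) gives (x, y) ≈ (50.4, -93.5).
Distances from that point to each station vs reported:
  COR: calculated 27.1 vs reported 27.1 → residual 0.0 km
  CMB: calculated 286.1 vs reported 286.1 → residual 0.0 km
  SAO: calculated 104.3 vs reported 104.3 → residual 0.0 km
  PAS: calculated 259.6 vs reported 192.8 → residual 66.8 km
COR, CMB, SAO are mutually consistent (residuals ≈ 0); PAS is off by 66.8 km.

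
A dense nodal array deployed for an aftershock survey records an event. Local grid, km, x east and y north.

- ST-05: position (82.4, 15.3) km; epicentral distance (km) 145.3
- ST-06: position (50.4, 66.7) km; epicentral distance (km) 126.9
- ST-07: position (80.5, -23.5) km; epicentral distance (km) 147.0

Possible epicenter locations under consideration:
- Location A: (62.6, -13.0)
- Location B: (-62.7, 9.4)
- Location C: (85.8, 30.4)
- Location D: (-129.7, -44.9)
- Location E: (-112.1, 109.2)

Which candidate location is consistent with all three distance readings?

Location B

For each candidate, compare |candidate − station| to the reported distance:
Location A: residuals ST-05 110.8, ST-06 46.3, ST-07 126.2 → max 126.2 km
Location B: residuals ST-05 0.1, ST-06 0.1, ST-07 0.1 → max 0.1 km
Location C: residuals ST-05 129.8, ST-06 76.2, ST-07 92.8 → max 129.8 km
Location D: residuals ST-05 75.2, ST-06 85.0, ST-07 64.3 → max 85.0 km
Location E: residuals ST-05 70.7, ST-06 41.1, ST-07 86.9 → max 86.9 km
Only Location B has all residuals ≈ 0.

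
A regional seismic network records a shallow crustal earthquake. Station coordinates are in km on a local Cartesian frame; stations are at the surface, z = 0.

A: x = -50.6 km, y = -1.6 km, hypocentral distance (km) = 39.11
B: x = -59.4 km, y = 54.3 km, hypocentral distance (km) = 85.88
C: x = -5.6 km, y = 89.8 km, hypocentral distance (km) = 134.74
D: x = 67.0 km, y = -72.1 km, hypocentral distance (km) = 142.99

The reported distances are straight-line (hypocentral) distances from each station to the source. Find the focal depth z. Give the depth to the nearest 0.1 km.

Each station gives a sphere (x−x_i)² + (y−y_i)² + z² = d_i² (stations at z=0).
Subtracting the A sphere from B and C: z² cancels, leaving linear equations in x and y:
-17.6 x + 111.8 y = -1931.85
90.0 x + 182.8 y = -11092.80
Solving: x ≈ -66.798, y ≈ -27.795 km (keep extra digits for the depth step; rounded: -66.8, -27.8).
Then from the A sphere: z² = 39.11² − (x + 50.6)² − (y + 1.6)² with x = -66.798, y = -27.795, so z ≈ 24.105 ≈ 24.1 km.

depth ≈ 24.1 km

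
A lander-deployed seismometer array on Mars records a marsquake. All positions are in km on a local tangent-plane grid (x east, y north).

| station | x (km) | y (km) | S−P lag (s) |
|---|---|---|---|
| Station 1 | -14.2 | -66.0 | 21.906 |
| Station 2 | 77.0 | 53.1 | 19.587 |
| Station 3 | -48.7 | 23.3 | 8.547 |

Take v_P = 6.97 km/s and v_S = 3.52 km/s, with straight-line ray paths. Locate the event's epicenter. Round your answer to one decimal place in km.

Distance from S−P lag: d = Δt · v_P v_S / (v_P − v_S) = Δt · (6.97·3.52)/(6.97−3.52) ≈ 7.1114·Δt.
So d_Station 1 = 155.78, d_Station 2 = 139.29, d_Station 3 = 60.78 km.
Circle about each station: (x + 14.2)² + (y + 66.0)² = 155.78²; (x − 77.0)² + (y − 53.1)² = 139.29²; (x + 48.7)² + (y − 23.3)² = 60.78².
Subtracting the Station 1 equation from the Station 2 and Station 3 equations removes the quadratic terms:
182.4 x + 238.2 y = 9056.67
-69.0 x + 178.6 y = 18930.14
Solving the 2×2 system: x ≈ -59.0, y ≈ 83.2 km.

-59.0 km east, 83.2 km north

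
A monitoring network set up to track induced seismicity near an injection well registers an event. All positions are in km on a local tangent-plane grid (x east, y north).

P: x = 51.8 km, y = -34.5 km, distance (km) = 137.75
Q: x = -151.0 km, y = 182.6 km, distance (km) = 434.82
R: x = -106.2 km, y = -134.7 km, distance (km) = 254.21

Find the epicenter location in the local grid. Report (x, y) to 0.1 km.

Circle about each station: (x − 51.8)² + (y + 34.5)² = 137.75²; (x + 151.0)² + (y − 182.6)² = 434.82²; (x + 106.2)² + (y + 134.7)² = 254.21².
Subtracting pairs of circle equations eliminates x²+y² and gives linear equations (the radical axes):
-405.6 x + 434.2 y = -117823.10
-316.0 x − 200.4 y = -20098.62
Solving the 2×2 system: x ≈ 148.0, y ≈ -133.1 km.

(148.0, -133.1)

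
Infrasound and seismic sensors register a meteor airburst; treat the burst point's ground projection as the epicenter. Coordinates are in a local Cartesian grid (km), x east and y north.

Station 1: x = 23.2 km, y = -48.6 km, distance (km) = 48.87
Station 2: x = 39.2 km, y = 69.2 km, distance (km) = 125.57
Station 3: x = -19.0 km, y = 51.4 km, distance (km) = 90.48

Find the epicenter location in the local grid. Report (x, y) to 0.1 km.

-24.7 km east, -38.9 km north

Circle about each station: (x − 23.2)² + (y + 48.6)² = 48.87²; (x − 39.2)² + (y − 69.2)² = 125.57²; (x + 19.0)² + (y − 51.4)² = 90.48².
Subtracting pairs of circle equations eliminates x²+y² and gives linear equations (the radical axes):
32.0 x + 235.6 y = -9954.47
-84.4 x + 200.0 y = -5695.59
Solving the 2×2 system: x ≈ -24.7, y ≈ -38.9 km.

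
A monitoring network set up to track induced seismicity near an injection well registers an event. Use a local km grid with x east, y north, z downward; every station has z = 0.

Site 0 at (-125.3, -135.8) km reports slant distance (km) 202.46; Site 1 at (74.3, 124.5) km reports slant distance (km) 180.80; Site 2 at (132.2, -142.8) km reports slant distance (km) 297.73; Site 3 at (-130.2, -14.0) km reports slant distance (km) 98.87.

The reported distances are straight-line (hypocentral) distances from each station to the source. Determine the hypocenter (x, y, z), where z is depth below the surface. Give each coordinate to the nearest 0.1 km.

Each station gives a sphere (x−x_i)² + (y−y_i)² + z² = d_i² (stations at z=0).
Subtracting the Site 0 sphere from Site 1 and Site 2: z² cancels, leaving linear equations in x and y:
399.2 x + 520.6 y = -4819.58
515.0 x − 14.0 y = -43926.15
Solving: x ≈ -83.798, y ≈ 54.999 km (keep extra digits for the depth step; rounded: -83.8, 55.0).
Then from the Site 0 sphere: z² = 202.46² − (x + 125.3)² − (y + 135.8)² with x = -83.798, y = 54.999, so z ≈ 53.511 ≈ 53.5 km.
Check against Site 3 (with the unrounded solution): distance 98.88 ≈ 98.87 km. ✓

(-83.8, 55.0, 53.5)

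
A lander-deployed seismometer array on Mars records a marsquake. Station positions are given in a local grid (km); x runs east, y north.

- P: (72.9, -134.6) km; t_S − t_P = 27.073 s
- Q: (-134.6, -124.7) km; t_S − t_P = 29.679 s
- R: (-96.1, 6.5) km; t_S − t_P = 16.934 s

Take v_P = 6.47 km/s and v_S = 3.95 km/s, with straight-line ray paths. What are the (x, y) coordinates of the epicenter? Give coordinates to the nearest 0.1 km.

Distance from S−P lag: d = Δt · v_P v_S / (v_P − v_S) = Δt · (6.47·3.95)/(6.47−3.95) ≈ 10.1415·Δt.
So d_P = 274.56, d_Q = 300.99, d_R = 171.74 km.
Circle about each station: (x − 72.9)² + (y + 134.6)² = 274.56²; (x + 134.6)² + (y + 124.7)² = 300.99²; (x + 96.1)² + (y − 6.5)² = 171.74².
Subtracting pairs of circle equations eliminates x²+y² and gives linear equations (the radical axes):
-415.0 x + 19.8 y = -4976.11
-338.0 x + 282.2 y = 31734.46
Solving the 2×2 system: x ≈ 18.4, y ≈ 134.5 km.

x ≈ 18.4 km, y ≈ 134.5 km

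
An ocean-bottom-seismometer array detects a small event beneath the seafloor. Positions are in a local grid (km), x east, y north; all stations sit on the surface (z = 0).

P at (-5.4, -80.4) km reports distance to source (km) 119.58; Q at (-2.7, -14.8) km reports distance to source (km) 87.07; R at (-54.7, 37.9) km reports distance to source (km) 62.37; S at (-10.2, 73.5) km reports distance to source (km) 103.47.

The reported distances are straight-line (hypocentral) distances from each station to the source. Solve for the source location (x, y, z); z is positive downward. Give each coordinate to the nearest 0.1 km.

Each station gives a sphere (x−x_i)² + (y−y_i)² + z² = d_i² (stations at z=0).
Subtracting the P sphere from Q and R: z² cancels, leaving linear equations in x and y:
5.4 x + 131.2 y = 451.20
-98.6 x + 236.6 y = 8344.54
Solving: x ≈ -69.513, y ≈ 6.300 km (keep extra digits for the depth step; rounded: -69.5, 6.3).
Then from the P sphere: z² = 119.58² − (x + 5.4)² − (y + 80.4)² with x = -69.513, y = 6.300, so z ≈ 51.691 ≈ 51.7 km.
Check against S (with the unrounded solution): distance 103.47 ≈ 103.47 km. ✓

x ≈ -69.5 km, y ≈ 6.3 km, depth ≈ 51.7 km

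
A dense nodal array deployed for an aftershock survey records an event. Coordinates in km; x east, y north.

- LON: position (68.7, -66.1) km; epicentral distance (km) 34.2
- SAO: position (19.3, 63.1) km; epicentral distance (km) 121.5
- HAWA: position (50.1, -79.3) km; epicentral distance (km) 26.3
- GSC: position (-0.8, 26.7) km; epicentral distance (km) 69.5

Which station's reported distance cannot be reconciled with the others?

Solve using three stations at a time. Using LON, SAO, HAWA (subtract circle equations pairwise → linear system) gives (x, y) ≈ (35.6, -57.3).
Distances from that point to each station vs reported:
  LON: calculated 34.2 vs reported 34.2 → residual 0.0 km
  SAO: calculated 121.5 vs reported 121.5 → residual 0.0 km
  HAWA: calculated 26.3 vs reported 26.3 → residual 0.0 km
  GSC: calculated 91.6 vs reported 69.5 → residual 22.1 km
LON, SAO, HAWA are mutually consistent (residuals ≈ 0); GSC is off by 22.1 km.

GSC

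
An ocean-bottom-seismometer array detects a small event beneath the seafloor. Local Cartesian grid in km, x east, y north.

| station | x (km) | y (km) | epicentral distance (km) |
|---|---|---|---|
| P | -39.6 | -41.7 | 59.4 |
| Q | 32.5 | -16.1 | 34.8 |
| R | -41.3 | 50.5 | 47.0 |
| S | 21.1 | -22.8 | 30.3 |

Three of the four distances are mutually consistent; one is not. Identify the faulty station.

Solve using three stations at a time. Using P, Q, S (subtract circle equations pairwise → linear system) gives (x, y) ≈ (1.9, 1.1).
Distances from that point to each station vs reported:
  P: calculated 59.6 vs reported 59.4 → residual 0.2 km
  Q: calculated 35.1 vs reported 34.8 → residual 0.3 km
  R: calculated 65.6 vs reported 47.0 → residual 18.6 km
  S: calculated 30.7 vs reported 30.3 → residual 0.4 km
P, Q, S are mutually consistent (residuals ≈ 0); R is off by 18.6 km.

R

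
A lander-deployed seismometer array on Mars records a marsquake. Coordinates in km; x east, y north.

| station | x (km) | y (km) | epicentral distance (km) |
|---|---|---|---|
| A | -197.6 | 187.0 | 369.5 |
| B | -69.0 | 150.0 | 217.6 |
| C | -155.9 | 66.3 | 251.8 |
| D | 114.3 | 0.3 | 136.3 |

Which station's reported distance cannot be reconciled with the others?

Solve using three stations at a time. Using A, C, D (subtract circle equations pairwise → linear system) gives (x, y) ≈ (28.3, -105.5).
Distances from that point to each station vs reported:
  A: calculated 369.5 vs reported 369.5 → residual 0.0 km
  B: calculated 273.3 vs reported 217.6 → residual 55.7 km
  C: calculated 251.8 vs reported 251.8 → residual 0.0 km
  D: calculated 136.3 vs reported 136.3 → residual 0.0 km
A, C, D are mutually consistent (residuals ≈ 0); B is off by 55.7 km.

B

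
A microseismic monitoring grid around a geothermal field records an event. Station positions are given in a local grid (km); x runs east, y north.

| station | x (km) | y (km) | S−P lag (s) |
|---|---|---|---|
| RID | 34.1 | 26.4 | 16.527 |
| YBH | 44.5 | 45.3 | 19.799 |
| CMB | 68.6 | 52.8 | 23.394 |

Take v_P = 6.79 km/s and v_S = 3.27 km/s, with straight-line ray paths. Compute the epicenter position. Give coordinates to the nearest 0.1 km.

Distance from S−P lag: d = Δt · v_P v_S / (v_P − v_S) = Δt · (6.79·3.27)/(6.79−3.27) ≈ 6.3078·Δt.
So d_RID = 104.25, d_YBH = 124.89, d_CMB = 147.56 km.
Circle about each station: (x − 34.1)² + (y − 26.4)² = 104.25²; (x − 44.5)² + (y − 45.3)² = 124.89²; (x − 68.6)² + (y − 52.8)² = 147.56².
Subtracting the RID equation from the YBH and CMB equations removes the quadratic terms:
20.8 x + 37.8 y = -2556.88
69.0 x + 52.8 y = -5271.86
Solving the 2×2 system: x ≈ -42.6, y ≈ -44.2 km.

x ≈ -42.6 km, y ≈ -44.2 km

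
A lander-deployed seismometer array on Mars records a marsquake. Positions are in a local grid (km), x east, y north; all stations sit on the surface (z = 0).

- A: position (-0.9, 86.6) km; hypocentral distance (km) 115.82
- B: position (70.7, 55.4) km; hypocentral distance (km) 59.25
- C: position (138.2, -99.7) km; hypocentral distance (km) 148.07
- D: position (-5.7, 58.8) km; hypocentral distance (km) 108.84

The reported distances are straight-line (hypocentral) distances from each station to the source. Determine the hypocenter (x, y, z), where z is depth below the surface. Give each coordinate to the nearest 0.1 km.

x ≈ 85.8 km, y ≈ 29.1 km, depth ≈ 50.9 km

Each station gives a sphere (x−x_i)² + (y−y_i)² + z² = d_i² (stations at z=0).
Subtracting the A sphere from B and C: z² cancels, leaving linear equations in x and y:
143.2 x − 62.4 y = 10470.99
278.2 x − 372.6 y = 13028.51
Solving: x ≈ 85.800, y ≈ 29.096 km (keep extra digits for the depth step; rounded: 85.8, 29.1).
Then from the A sphere: z² = 115.82² − (x + 0.9)² − (y − 86.6)² with x = 85.800, y = 29.096, so z ≈ 50.899 ≈ 50.9 km.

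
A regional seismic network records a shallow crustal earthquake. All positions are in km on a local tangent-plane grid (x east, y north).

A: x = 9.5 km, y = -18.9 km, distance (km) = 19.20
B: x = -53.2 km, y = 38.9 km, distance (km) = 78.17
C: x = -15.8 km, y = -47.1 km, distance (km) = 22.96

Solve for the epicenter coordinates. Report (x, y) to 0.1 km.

x ≈ -8.6 km, y ≈ -25.3 km

Circle about each station: (x − 9.5)² + (y + 18.9)² = 19.20²; (x + 53.2)² + (y − 38.9)² = 78.17²; (x + 15.8)² + (y + 47.1)² = 22.96².
Subtracting the A equation from the B and C equations removes the quadratic terms:
-125.4 x + 115.6 y = -1845.92
-50.6 x − 56.4 y = 1862.07
Solving the 2×2 system: x ≈ -8.6, y ≈ -25.3 km.
Check against A (with the unrounded x, y): √((x − 9.5)²+(y + 18.9)²) = 19.20 ≈ 19.20 km. ✓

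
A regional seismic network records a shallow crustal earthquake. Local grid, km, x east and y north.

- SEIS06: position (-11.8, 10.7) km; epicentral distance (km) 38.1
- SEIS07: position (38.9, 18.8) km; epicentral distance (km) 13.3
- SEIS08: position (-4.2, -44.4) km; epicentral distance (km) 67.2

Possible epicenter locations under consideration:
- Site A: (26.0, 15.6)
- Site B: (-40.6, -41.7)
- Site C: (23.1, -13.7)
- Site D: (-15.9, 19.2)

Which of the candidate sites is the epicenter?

For each candidate, compare |candidate − station| to the reported distance:
Site A: residuals SEIS06 0.0, SEIS07 0.0, SEIS08 0.0 → max 0.0 km
Site B: residuals SEIS06 21.7, SEIS07 86.6, SEIS08 30.7 → max 86.6 km
Site C: residuals SEIS06 4.5, SEIS07 22.8, SEIS08 26.1 → max 26.1 km
Site D: residuals SEIS06 28.7, SEIS07 41.5, SEIS08 2.5 → max 41.5 km
Only Site A has all residuals ≈ 0.

Site A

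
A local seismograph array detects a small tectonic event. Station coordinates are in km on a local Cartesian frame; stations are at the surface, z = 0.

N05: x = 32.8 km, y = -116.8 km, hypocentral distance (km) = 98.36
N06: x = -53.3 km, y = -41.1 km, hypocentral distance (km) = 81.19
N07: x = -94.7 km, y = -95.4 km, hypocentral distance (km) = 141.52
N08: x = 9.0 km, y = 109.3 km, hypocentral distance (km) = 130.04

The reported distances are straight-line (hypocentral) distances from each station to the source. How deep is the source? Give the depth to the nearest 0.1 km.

depth ≈ 10.7 km

Each station gives a sphere (x−x_i)² + (y−y_i)² + z² = d_i² (stations at z=0).
Subtracting the N05 sphere from N06 and N07: z² cancels, leaving linear equations in x and y:
-172.2 x + 151.4 y = -7105.11
-255.0 x + 42.8 y = -7002.05
Solving: x ≈ 24.203, y ≈ -19.402 km (keep extra digits for the depth step; rounded: 24.2, -19.4).
Then from the N05 sphere: z² = 98.36² − (x − 32.8)² − (y + 116.8)² with x = 24.203, y = -19.402, so z ≈ 10.696 ≈ 10.7 km.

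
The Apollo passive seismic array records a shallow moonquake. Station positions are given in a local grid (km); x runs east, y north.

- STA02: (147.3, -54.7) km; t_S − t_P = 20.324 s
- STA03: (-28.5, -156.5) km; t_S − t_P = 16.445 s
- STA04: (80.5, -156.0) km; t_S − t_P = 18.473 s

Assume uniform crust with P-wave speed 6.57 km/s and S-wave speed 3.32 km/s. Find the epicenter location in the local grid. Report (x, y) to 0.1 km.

10.9 km east, -53.4 km north

Distance from S−P lag: d = Δt · v_P v_S / (v_P − v_S) = Δt · (6.57·3.32)/(6.57−3.32) ≈ 6.7115·Δt.
So d_STA02 = 136.40, d_STA03 = 110.37, d_STA04 = 123.98 km.
Circle about each station: (x − 147.3)² + (y + 54.7)² = 136.40²; (x + 28.5)² + (y + 156.5)² = 110.37²; (x − 80.5)² + (y + 156.0)² = 123.98².
Subtracting pairs of circle equations eliminates x²+y² and gives linear equations (the radical axes):
-351.6 x − 203.6 y = 7038.54
-133.6 x − 202.6 y = 9360.79
Solving the 2×2 system: x ≈ 10.9, y ≈ -53.4 km.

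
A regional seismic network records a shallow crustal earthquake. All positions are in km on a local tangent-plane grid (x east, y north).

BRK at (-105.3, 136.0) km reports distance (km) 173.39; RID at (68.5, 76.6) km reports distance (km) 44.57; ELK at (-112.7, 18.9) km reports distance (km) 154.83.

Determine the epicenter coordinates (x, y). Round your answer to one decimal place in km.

40.4 km east, 42.0 km north

Circle about each station: (x + 105.3)² + (y − 136.0)² = 173.39²; (x − 68.5)² + (y − 76.6)² = 44.57²; (x + 112.7)² + (y − 18.9)² = 154.83².
Subtracting pairs of circle equations eliminates x²+y² and gives linear equations (the radical axes):
347.6 x − 118.8 y = 9053.33
-14.8 x − 234.2 y = -10433.83
Solving the 2×2 system: x ≈ 40.4, y ≈ 42.0 km.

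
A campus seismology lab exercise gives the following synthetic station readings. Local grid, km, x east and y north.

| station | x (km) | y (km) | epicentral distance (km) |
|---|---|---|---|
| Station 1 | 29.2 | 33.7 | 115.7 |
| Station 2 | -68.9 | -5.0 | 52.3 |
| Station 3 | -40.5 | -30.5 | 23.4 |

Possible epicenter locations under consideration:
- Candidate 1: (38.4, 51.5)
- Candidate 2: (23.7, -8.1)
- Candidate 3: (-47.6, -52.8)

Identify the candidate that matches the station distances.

Candidate 3

For each candidate, compare |candidate − station| to the reported distance:
Candidate 1: residuals Station 1 95.7, Station 2 69.0, Station 3 90.4 → max 95.7 km
Candidate 2: residuals Station 1 73.5, Station 2 40.4, Station 3 44.6 → max 73.5 km
Candidate 3: residuals Station 1 0.0, Station 2 0.0, Station 3 0.0 → max 0.0 km
Only Candidate 3 has all residuals ≈ 0.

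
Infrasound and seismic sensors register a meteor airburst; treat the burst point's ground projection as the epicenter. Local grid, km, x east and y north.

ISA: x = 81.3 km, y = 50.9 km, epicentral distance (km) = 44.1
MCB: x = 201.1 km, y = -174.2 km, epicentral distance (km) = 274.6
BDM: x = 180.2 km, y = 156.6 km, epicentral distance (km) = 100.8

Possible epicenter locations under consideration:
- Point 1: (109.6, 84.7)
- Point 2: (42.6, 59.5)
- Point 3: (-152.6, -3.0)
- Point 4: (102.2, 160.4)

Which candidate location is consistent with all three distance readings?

For each candidate, compare |candidate − station| to the reported distance:
Point 1: residuals ISA 0.0, MCB 0.0, BDM 0.0 → max 0.0 km
Point 2: residuals ISA 4.5, MCB 7.8, BDM 67.6 → max 67.6 km
Point 3: residuals ISA 195.9, MCB 118.4, BDM 268.3 → max 268.3 km
Point 4: residuals ISA 67.4, MCB 74.3, BDM 22.7 → max 74.3 km
Only Point 1 has all residuals ≈ 0.

Point 1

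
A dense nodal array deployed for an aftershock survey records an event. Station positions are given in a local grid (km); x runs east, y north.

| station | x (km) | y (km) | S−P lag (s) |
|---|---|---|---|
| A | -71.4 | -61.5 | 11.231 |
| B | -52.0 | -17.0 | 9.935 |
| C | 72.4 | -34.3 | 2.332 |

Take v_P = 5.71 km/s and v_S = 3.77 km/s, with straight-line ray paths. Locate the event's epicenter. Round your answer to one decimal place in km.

x ≈ 52.8 km, y ≈ -51.2 km

Distance from S−P lag: d = Δt · v_P v_S / (v_P − v_S) = Δt · (5.71·3.77)/(5.71−3.77) ≈ 11.0962·Δt.
So d_A = 124.62, d_B = 110.24, d_C = 25.88 km.
Circle about each station: (x + 71.4)² + (y + 61.5)² = 124.62²; (x + 52.0)² + (y + 17.0)² = 110.24²; (x − 72.4)² + (y + 34.3)² = 25.88².
Subtracting the A equation from the B and C equations removes the quadratic terms:
38.8 x + 89.0 y = -2509.92
287.6 x + 54.4 y = 12398.41
Solving the 2×2 system: x ≈ 52.8, y ≈ -51.2 km.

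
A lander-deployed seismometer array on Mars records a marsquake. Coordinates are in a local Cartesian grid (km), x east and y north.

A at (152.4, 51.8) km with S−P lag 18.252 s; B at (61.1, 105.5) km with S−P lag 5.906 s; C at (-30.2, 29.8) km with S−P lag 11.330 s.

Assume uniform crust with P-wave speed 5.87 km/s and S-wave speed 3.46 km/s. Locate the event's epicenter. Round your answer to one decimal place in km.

x ≈ 12.3 km, y ≈ 115.3 km

Distance from S−P lag: d = Δt · v_P v_S / (v_P − v_S) = Δt · (5.87·3.46)/(5.87−3.46) ≈ 8.4275·Δt.
So d_A = 153.82, d_B = 49.77, d_C = 95.48 km.
Circle about each station: (x − 152.4)² + (y − 51.8)² = 153.82²; (x − 61.1)² + (y − 105.5)² = 49.77²; (x + 30.2)² + (y − 29.8)² = 95.48².
Subtracting pairs of circle equations eliminates x²+y² and gives linear equations (the radical axes):
-182.6 x + 107.4 y = 10138.00
-365.2 x − 44.0 y = -9564.76
Solving the 2×2 system: x ≈ 12.3, y ≈ 115.3 km.
Check against A (with the unrounded x, y): √((x − 152.4)²+(y − 51.8)²) = 153.82 ≈ 153.82 km. ✓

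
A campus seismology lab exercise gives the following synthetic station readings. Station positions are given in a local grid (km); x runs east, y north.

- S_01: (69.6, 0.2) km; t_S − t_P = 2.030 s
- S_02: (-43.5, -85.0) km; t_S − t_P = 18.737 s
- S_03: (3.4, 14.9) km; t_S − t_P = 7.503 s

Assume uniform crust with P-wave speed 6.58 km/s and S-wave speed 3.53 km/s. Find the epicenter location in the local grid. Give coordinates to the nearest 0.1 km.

Distance from S−P lag: d = Δt · v_P v_S / (v_P − v_S) = Δt · (6.58·3.53)/(6.58−3.53) ≈ 7.6155·Δt.
So d_S_01 = 15.46, d_S_02 = 142.69, d_S_03 = 57.14 km.
Circle about each station: (x − 69.6)² + (y − 0.2)² = 15.46²; (x + 43.5)² + (y + 85.0)² = 142.69²; (x − 3.4)² + (y − 14.9)² = 57.14².
Subtracting the S_01 equation from the S_02 and S_03 equations removes the quadratic terms:
-226.2 x − 170.4 y = -15848.37
-132.4 x + 29.4 y = -7636.60
Solving the 2×2 system: x ≈ 60.5, y ≈ 12.7 km.

60.5 km east, 12.7 km north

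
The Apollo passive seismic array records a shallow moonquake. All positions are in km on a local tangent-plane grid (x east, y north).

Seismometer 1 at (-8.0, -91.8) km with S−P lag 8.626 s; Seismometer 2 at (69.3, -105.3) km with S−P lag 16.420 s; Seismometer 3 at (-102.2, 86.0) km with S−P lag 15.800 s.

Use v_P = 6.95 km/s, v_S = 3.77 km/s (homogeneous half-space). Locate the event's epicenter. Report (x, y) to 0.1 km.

x ≈ -43.1 km, y ≈ -30.0 km

Distance from S−P lag: d = Δt · v_P v_S / (v_P − v_S) = Δt · (6.95·3.77)/(6.95−3.77) ≈ 8.2395·Δt.
So d_Seismometer 1 = 71.07, d_Seismometer 2 = 135.29, d_Seismometer 3 = 130.18 km.
Circle about each station: (x + 8.0)² + (y + 91.8)² = 71.07²; (x − 69.3)² + (y + 105.3)² = 135.29²; (x + 102.2)² + (y − 86.0)² = 130.18².
Subtracting pairs of circle equations eliminates x²+y² and gives linear equations (the radical axes):
154.6 x − 27.0 y = -5853.10
-188.4 x + 355.6 y = -2546.29
Solving the 2×2 system: x ≈ -43.1, y ≈ -30.0 km.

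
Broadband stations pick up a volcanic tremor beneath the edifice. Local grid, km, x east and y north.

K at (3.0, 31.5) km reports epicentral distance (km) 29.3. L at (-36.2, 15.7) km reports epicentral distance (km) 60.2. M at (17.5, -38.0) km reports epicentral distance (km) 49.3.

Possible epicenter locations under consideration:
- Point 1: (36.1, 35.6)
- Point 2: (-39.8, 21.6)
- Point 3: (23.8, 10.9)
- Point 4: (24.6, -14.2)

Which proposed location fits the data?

Point 3

For each candidate, compare |candidate − station| to the reported distance:
Point 1: residuals K 4.1, L 14.8, M 26.6 → max 26.6 km
Point 2: residuals K 14.6, L 53.3, M 33.4 → max 53.3 km
Point 3: residuals K 0.0, L 0.0, M 0.0 → max 0.0 km
Point 4: residuals K 21.2, L 7.6, M 24.5 → max 24.5 km
Only Point 3 has all residuals ≈ 0.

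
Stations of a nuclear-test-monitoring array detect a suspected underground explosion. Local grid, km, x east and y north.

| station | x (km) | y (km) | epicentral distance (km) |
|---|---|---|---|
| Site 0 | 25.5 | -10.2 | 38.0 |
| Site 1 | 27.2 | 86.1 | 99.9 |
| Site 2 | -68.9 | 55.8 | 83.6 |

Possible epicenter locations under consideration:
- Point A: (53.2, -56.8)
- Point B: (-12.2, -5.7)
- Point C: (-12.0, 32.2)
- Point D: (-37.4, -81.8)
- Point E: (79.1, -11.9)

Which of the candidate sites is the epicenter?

Point B

For each candidate, compare |candidate − station| to the reported distance:
Point A: residuals Site 0 16.2, Site 1 45.3, Site 2 82.5 → max 82.5 km
Point B: residuals Site 0 0.0, Site 1 0.0, Site 2 0.0 → max 0.0 km
Point C: residuals Site 0 18.6, Site 1 33.3, Site 2 22.0 → max 33.3 km
Point D: residuals Site 0 57.3, Site 1 80.0, Site 2 57.6 → max 80.0 km
Point E: residuals Site 0 15.6, Site 1 11.0, Site 2 79.1 → max 79.1 km
Only Point B has all residuals ≈ 0.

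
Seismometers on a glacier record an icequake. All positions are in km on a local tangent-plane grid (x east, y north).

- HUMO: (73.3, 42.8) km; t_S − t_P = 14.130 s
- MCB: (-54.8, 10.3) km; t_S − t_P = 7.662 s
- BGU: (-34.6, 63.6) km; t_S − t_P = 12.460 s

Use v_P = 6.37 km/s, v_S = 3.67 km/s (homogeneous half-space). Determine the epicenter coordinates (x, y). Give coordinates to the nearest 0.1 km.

(-14.5, -42.4)

Distance from S−P lag: d = Δt · v_P v_S / (v_P − v_S) = Δt · (6.37·3.67)/(6.37−3.67) ≈ 8.6585·Δt.
So d_HUMO = 122.34, d_MCB = 66.34, d_BGU = 107.88 km.
Circle about each station: (x − 73.3)² + (y − 42.8)² = 122.34²; (x + 54.8)² + (y − 10.3)² = 66.34²; (x + 34.6)² + (y − 63.6)² = 107.88².
Subtracting the HUMO equation from the MCB and BGU equations removes the quadratic terms:
-256.2 x − 65.0 y = 6470.48
-215.8 x + 41.6 y = 1366.37
Solving the 2×2 system: x ≈ -14.5, y ≈ -42.4 km.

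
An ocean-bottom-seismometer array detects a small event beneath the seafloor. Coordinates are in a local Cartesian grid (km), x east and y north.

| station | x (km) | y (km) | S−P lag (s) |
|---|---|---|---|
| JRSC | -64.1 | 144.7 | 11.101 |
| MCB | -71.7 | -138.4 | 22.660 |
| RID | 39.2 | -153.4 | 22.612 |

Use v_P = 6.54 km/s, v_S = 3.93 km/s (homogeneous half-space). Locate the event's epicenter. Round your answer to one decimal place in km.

Distance from S−P lag: d = Δt · v_P v_S / (v_P − v_S) = Δt · (6.54·3.93)/(6.54−3.93) ≈ 9.8476·Δt.
So d_JRSC = 109.32, d_MCB = 223.15, d_RID = 222.67 km.
Circle about each station: (x + 64.1)² + (y − 144.7)² = 109.32²; (x + 71.7)² + (y + 138.4)² = 223.15²; (x − 39.2)² + (y + 153.4)² = 222.67².
Subtracting the JRSC equation from the MCB and RID equations removes the quadratic terms:
-15.2 x − 566.2 y = -38596.51
206.6 x − 596.2 y = -37609.77
Solving the 2×2 system: x ≈ 13.6, y ≈ 67.8 km.

(13.6, 67.8)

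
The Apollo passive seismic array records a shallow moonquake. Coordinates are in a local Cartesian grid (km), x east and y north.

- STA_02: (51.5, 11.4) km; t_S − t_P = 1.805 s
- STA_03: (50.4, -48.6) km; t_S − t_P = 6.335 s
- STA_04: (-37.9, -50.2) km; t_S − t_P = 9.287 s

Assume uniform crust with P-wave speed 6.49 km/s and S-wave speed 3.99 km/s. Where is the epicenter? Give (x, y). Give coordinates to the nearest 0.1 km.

33.1 km east, 14.7 km north

Distance from S−P lag: d = Δt · v_P v_S / (v_P − v_S) = Δt · (6.49·3.99)/(6.49−3.99) ≈ 10.3580·Δt.
So d_STA_02 = 18.70, d_STA_03 = 65.62, d_STA_04 = 96.20 km.
Circle about each station: (x − 51.5)² + (y − 11.4)² = 18.70²; (x − 50.4)² + (y + 48.6)² = 65.62²; (x + 37.9)² + (y + 50.2)² = 96.20².
Subtracting the STA_02 equation from the STA_03 and STA_04 equations removes the quadratic terms:
-2.2 x − 120.0 y = -1836.38
-178.8 x − 123.2 y = -7730.51
Solving the 2×2 system: x ≈ 33.1, y ≈ 14.7 km.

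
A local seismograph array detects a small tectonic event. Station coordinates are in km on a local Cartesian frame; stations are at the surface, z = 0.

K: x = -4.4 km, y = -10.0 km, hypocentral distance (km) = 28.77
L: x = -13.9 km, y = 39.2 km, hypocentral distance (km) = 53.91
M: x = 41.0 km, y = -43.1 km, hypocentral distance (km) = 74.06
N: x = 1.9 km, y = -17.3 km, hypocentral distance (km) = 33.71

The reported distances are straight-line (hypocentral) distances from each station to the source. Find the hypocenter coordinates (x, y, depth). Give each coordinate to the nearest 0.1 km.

x ≈ -19.9 km, y ≈ -8.6 km, depth ≈ 24.2 km

Each station gives a sphere (x−x_i)² + (y−y_i)² + z² = d_i² (stations at z=0).
Subtracting the K sphere from L and M: z² cancels, leaving linear equations in x and y:
-19.0 x + 98.4 y = -468.09
90.8 x − 66.2 y = -1237.92
Solving: x ≈ -19.904, y ≈ -8.600 km (keep extra digits for the depth step; rounded: -19.9, -8.6).
Then from the K sphere: z² = 28.77² − (x + 4.4)² − (y + 10.0)² with x = -19.904, y = -8.600, so z ≈ 24.195 ≈ 24.2 km.
Check against N (with the unrounded solution): distance 33.71 ≈ 33.71 km. ✓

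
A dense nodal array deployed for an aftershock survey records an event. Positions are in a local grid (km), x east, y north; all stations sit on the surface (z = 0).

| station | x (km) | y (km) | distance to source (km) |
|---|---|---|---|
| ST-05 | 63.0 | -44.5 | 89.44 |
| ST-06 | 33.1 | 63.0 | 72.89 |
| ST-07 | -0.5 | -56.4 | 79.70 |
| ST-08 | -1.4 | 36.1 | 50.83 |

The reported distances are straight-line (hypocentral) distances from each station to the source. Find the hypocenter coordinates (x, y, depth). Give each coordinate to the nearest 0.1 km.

x ≈ 6.9 km, y ≈ 10.3 km, depth ≈ 43.0 km

Each station gives a sphere (x−x_i)² + (y−y_i)² + z² = d_i² (stations at z=0).
Subtracting the ST-05 sphere from ST-06 and ST-07: z² cancels, leaving linear equations in x and y:
-59.8 x + 215.0 y = 1801.92
-127.0 x − 23.8 y = -1120.62
Solving: x ≈ 6.894, y ≈ 10.298 km (keep extra digits for the depth step; rounded: 6.9, 10.3).
Then from the ST-05 sphere: z² = 89.44² − (x − 63.0)² − (y + 44.5)² with x = 6.894, y = 10.298, so z ≈ 42.998 ≈ 43.0 km.
Check against ST-08 (with the unrounded solution): distance 50.83 ≈ 50.83 km. ✓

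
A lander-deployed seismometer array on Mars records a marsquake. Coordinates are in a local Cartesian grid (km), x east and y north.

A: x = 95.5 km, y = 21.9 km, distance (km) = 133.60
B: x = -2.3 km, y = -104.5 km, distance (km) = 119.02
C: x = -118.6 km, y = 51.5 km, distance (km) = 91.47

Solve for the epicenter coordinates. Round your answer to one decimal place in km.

(-37.5, 9.2)

Circle about each station: (x − 95.5)² + (y − 21.9)² = 133.60²; (x + 2.3)² + (y + 104.5)² = 119.02²; (x + 118.6)² + (y − 51.5)² = 91.47².
Subtracting the A equation from the B and C equations removes the quadratic terms:
-195.6 x − 252.8 y = 5008.88
-428.2 x + 59.2 y = 16600.55
Solving the 2×2 system: x ≈ -37.5, y ≈ 9.2 km.
Check against A (with the unrounded x, y): √((x − 95.5)²+(y − 21.9)²) = 133.60 ≈ 133.60 km. ✓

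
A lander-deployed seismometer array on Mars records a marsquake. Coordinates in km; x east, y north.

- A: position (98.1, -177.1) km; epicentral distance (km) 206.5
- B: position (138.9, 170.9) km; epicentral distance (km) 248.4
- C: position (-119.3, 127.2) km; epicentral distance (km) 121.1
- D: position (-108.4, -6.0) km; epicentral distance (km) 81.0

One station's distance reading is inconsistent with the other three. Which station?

C

Solve using three stations at a time. Using A, B, D (subtract circle equations pairwise → linear system) gives (x, y) ≈ (-27.7, -13.3).
Distances from that point to each station vs reported:
  A: calculated 206.5 vs reported 206.5 → residual 0.0 km
  B: calculated 248.4 vs reported 248.4 → residual 0.0 km
  C: calculated 167.8 vs reported 121.1 → residual 46.7 km
  D: calculated 81.0 vs reported 81.0 → residual 0.0 km
A, B, D are mutually consistent (residuals ≈ 0); C is off by 46.7 km.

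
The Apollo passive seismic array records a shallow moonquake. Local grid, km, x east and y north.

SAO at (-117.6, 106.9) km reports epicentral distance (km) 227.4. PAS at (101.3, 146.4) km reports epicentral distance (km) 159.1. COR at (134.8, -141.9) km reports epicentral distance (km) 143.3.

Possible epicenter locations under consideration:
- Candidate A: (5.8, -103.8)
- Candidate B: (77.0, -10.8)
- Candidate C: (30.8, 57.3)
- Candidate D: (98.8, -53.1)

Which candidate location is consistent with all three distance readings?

For each candidate, compare |candidate − station| to the reported distance:
Candidate A: residuals SAO 16.8, PAS 108.7, COR 8.8 → max 108.7 km
Candidate B: residuals SAO 0.0, PAS 0.0, COR 0.0 → max 0.0 km
Candidate C: residuals SAO 70.9, PAS 45.5, COR 81.4 → max 81.4 km
Candidate D: residuals SAO 41.7, PAS 40.4, COR 47.5 → max 47.5 km
Only Candidate B has all residuals ≈ 0.

Candidate B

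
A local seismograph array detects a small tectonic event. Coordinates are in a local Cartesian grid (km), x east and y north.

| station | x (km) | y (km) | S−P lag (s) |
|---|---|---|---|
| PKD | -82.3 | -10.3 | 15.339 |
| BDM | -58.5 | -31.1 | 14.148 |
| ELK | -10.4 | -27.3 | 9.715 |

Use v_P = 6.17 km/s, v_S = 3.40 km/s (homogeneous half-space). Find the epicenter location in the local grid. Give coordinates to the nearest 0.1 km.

Distance from S−P lag: d = Δt · v_P v_S / (v_P − v_S) = Δt · (6.17·3.40)/(6.17−3.40) ≈ 7.5733·Δt.
So d_PKD = 116.17, d_BDM = 107.15, d_ELK = 73.57 km.
Circle about each station: (x + 82.3)² + (y + 10.3)² = 116.17²; (x + 58.5)² + (y + 31.1)² = 107.15²; (x + 10.4)² + (y + 27.3)² = 73.57².
Subtracting the PKD equation from the BDM and ELK equations removes the quadratic terms:
47.6 x − 41.6 y = -475.57
143.8 x − 34.0 y = 2056.99
Solving the 2×2 system: x ≈ 23.3, y ≈ 38.1 km.
Check against PKD (with the unrounded x, y): √((x + 82.3)²+(y + 10.3)²) = 116.18 ≈ 116.17 km. ✓

23.3 km east, 38.1 km north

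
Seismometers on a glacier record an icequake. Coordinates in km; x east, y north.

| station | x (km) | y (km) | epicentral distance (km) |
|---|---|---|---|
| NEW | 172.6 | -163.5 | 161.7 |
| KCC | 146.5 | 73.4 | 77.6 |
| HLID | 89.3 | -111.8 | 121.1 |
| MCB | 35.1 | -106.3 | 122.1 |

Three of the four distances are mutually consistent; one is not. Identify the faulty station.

MCB

Solve using three stations at a time. Using NEW, KCC, HLID (subtract circle equations pairwise → linear system) gives (x, y) ≈ (144.9, -4.2).
Distances from that point to each station vs reported:
  NEW: calculated 161.7 vs reported 161.7 → residual 0.0 km
  KCC: calculated 77.6 vs reported 77.6 → residual 0.0 km
  HLID: calculated 121.1 vs reported 121.1 → residual 0.0 km
  MCB: calculated 149.9 vs reported 122.1 → residual 27.8 km
NEW, KCC, HLID are mutually consistent (residuals ≈ 0); MCB is off by 27.8 km.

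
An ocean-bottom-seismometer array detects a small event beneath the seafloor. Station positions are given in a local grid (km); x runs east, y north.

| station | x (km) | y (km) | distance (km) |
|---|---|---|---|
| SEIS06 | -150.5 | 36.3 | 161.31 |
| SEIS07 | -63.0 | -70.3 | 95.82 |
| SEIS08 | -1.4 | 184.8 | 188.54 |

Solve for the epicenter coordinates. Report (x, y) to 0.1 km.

x ≈ 5.8 km, y ≈ -3.6 km

Circle about each station: (x + 150.5)² + (y − 36.3)² = 161.31²; (x + 63.0)² + (y + 70.3)² = 95.82²; (x + 1.4)² + (y − 184.8)² = 188.54².
Subtracting pairs of circle equations eliminates x²+y² and gives linear equations (the radical axes):
175.0 x − 213.2 y = 1782.59
298.2 x + 297.0 y = 658.64
Solving the 2×2 system: x ≈ 5.8, y ≈ -3.6 km.
Check against SEIS06 (with the unrounded x, y): √((x + 150.5)²+(y − 36.3)²) = 161.31 ≈ 161.31 km. ✓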